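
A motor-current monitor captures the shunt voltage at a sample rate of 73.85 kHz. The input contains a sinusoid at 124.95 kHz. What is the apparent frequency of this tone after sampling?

124.95 kHz mod fs = 51.1 kHz.
51.1 kHz > fs/2 = 36.925 kHz, folds to fs − 51.1 kHz = 22.75 kHz.

22.75 kHz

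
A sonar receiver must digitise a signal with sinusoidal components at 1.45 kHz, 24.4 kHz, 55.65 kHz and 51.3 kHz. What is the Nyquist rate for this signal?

Highest-frequency component: 55.65 kHz.
Nyquist rate = 2 × 55.65 kHz = 111.3 kHz.

111.3 kHz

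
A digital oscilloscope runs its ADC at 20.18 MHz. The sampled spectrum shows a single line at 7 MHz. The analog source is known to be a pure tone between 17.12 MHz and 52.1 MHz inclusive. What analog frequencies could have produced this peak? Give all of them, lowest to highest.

27.18 MHz, 33.36 MHz, 47.36 MHz

Frequencies that alias to 7 MHz are k·fs ± 7 MHz for integer k ≥ 0.
k=0: 7 MHz.
k=1: 13.18 MHz, 27.18 MHz.
k=2: 33.36 MHz, 47.36 MHz.
k=3: 53.54 MHz, 67.54 MHz.
Within [17.12 MHz, 52.1 MHz]: 27.18 MHz, 33.36 MHz, 47.36 MHz.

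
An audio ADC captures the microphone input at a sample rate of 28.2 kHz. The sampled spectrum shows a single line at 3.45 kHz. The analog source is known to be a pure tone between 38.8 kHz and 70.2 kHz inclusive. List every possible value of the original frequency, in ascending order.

Frequencies that alias to 3.45 kHz are k·fs ± 3.45 kHz for integer k ≥ 0.
k=0: 3.45 kHz.
k=1: 24.75 kHz, 31.65 kHz.
k=2: 52.95 kHz, 59.85 kHz.
k=3: 81.15 kHz, 88.05 kHz.
Within [38.8 kHz, 70.2 kHz]: 52.95 kHz, 59.85 kHz.

52.95 kHz, 59.85 kHz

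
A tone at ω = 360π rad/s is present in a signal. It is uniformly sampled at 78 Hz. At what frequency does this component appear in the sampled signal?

24 Hz

ω = 360π rad/s → f = ω/(2π) = 180 Hz.
180 Hz mod fs = 24 Hz.
24 Hz ≤ fs/2 = 39 Hz, appears at 24 Hz.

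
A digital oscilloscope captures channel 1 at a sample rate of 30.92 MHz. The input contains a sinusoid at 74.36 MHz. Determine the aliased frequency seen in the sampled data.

74.36 MHz mod fs = 12.52 MHz.
12.52 MHz ≤ fs/2 = 15.46 MHz, appears at 12.52 MHz.

12.52 MHz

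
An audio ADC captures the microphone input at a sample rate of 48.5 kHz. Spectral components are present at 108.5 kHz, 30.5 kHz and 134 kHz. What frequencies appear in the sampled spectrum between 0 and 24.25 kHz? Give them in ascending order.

11.5 kHz, 18 kHz

fs/2 = 24.25 kHz.
108.5 kHz mod fs = 11.5 kHz.
11.5 kHz ≤ fs/2 = 24.25 kHz, appears at 11.5 kHz.
30.5 kHz > fs/2 = 24.25 kHz, folds to fs − 30.5 kHz = 18 kHz.
134 kHz mod fs = 37 kHz.
37 kHz > fs/2 = 24.25 kHz, folds to fs − 37 kHz = 11.5 kHz.
Distinct values: {11.5 kHz, 18 kHz}.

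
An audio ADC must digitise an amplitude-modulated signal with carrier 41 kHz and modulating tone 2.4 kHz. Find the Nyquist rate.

86.8 kHz

AM sidebands sit at fc ± fm = 38.6 kHz and 43.4 kHz.
Highest-frequency component: 43.4 kHz.
Nyquist rate = 2 × 43.4 kHz = 86.8 kHz.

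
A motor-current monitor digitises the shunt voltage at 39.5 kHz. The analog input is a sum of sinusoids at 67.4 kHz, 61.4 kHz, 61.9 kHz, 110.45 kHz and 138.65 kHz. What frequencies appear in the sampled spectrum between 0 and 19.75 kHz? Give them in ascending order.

8.05 kHz, 11.6 kHz, 17.1 kHz, 17.6 kHz, 19.35 kHz

fs/2 = 19.75 kHz.
67.4 kHz mod fs = 27.9 kHz.
27.9 kHz > fs/2 = 19.75 kHz, folds to fs − 27.9 kHz = 11.6 kHz.
61.4 kHz mod fs = 21.9 kHz.
21.9 kHz > fs/2 = 19.75 kHz, folds to fs − 21.9 kHz = 17.6 kHz.
61.9 kHz mod fs = 22.4 kHz.
22.4 kHz > fs/2 = 19.75 kHz, folds to fs − 22.4 kHz = 17.1 kHz.
110.45 kHz mod fs = 31.45 kHz.
31.45 kHz > fs/2 = 19.75 kHz, folds to fs − 31.45 kHz = 8.05 kHz.
138.65 kHz mod fs = 20.15 kHz.
20.15 kHz > fs/2 = 19.75 kHz, folds to fs − 20.15 kHz = 19.35 kHz.
Distinct values: {8.05 kHz, 11.6 kHz, 17.1 kHz, 17.6 kHz, 19.35 kHz}.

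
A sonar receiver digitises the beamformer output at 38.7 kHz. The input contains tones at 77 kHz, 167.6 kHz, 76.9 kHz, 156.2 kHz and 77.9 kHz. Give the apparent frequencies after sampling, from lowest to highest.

0.4 kHz, 0.5 kHz, 1.4 kHz, 12.8 kHz

fs/2 = 19.35 kHz.
77 kHz mod fs = 38.3 kHz.
38.3 kHz > fs/2 = 19.35 kHz, folds to fs − 38.3 kHz = 0.4 kHz.
167.6 kHz mod fs = 12.8 kHz.
12.8 kHz ≤ fs/2 = 19.35 kHz, appears at 12.8 kHz.
76.9 kHz mod fs = 38.2 kHz.
38.2 kHz > fs/2 = 19.35 kHz, folds to fs − 38.2 kHz = 0.5 kHz.
156.2 kHz mod fs = 1.4 kHz.
1.4 kHz ≤ fs/2 = 19.35 kHz, appears at 1.4 kHz.
77.9 kHz mod fs = 0.5 kHz.
0.5 kHz ≤ fs/2 = 19.35 kHz, appears at 0.5 kHz.
Distinct values: {0.4 kHz, 0.5 kHz, 1.4 kHz, 12.8 kHz}.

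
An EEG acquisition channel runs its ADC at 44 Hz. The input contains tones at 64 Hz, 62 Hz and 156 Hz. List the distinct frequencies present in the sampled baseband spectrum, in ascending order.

18 Hz, 20 Hz

fs/2 = 22 Hz.
64 Hz mod fs = 20 Hz.
20 Hz ≤ fs/2 = 22 Hz, appears at 20 Hz.
62 Hz mod fs = 18 Hz.
18 Hz ≤ fs/2 = 22 Hz, appears at 18 Hz.
156 Hz mod fs = 24 Hz.
24 Hz > fs/2 = 22 Hz, folds to fs − 24 Hz = 20 Hz.
Distinct values: {18 Hz, 20 Hz}.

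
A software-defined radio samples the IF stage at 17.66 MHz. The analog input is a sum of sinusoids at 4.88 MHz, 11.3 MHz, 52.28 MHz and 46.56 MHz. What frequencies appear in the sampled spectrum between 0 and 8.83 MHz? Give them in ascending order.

fs/2 = 8.83 MHz.
4.88 MHz ≤ fs/2 = 8.83 MHz, passes unchanged.
11.3 MHz > fs/2 = 8.83 MHz, folds to fs − 11.3 MHz = 6.36 MHz.
52.28 MHz mod fs = 16.96 MHz.
16.96 MHz > fs/2 = 8.83 MHz, folds to fs − 16.96 MHz = 0.7 MHz.
46.56 MHz mod fs = 11.24 MHz.
11.24 MHz > fs/2 = 8.83 MHz, folds to fs − 11.24 MHz = 6.42 MHz.
Distinct values: {0.7 MHz, 4.88 MHz, 6.36 MHz, 6.42 MHz}.

0.7 MHz, 4.88 MHz, 6.36 MHz, 6.42 MHz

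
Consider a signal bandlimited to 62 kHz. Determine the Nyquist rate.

Nyquist rate = 2 × 62 kHz = 124 kHz.

124 kHz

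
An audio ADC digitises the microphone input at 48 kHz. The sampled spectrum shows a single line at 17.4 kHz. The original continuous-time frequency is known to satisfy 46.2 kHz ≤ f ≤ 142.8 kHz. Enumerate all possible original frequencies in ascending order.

65.4 kHz, 78.6 kHz, 113.4 kHz, 126.6 kHz

Frequencies that alias to 17.4 kHz are k·fs ± 17.4 kHz for integer k ≥ 0.
k=0: 17.4 kHz.
k=1: 30.6 kHz, 65.4 kHz.
k=2: 78.6 kHz, 113.4 kHz.
k=3: 126.6 kHz, 161.4 kHz.
k=4: 174.6 kHz, 209.4 kHz.
Within [46.2 kHz, 142.8 kHz]: 65.4 kHz, 78.6 kHz, 113.4 kHz, 126.6 kHz.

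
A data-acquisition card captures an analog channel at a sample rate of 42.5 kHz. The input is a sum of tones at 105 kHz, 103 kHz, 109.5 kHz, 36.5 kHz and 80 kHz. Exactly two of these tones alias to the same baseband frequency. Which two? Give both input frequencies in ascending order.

fs/2 = 21.25 kHz.
105 kHz mod fs = 20 kHz.
20 kHz ≤ fs/2 = 21.25 kHz, appears at 20 kHz.
103 kHz mod fs = 18 kHz.
18 kHz ≤ fs/2 = 21.25 kHz, appears at 18 kHz.
109.5 kHz mod fs = 24.5 kHz.
24.5 kHz > fs/2 = 21.25 kHz, folds to fs − 24.5 kHz = 18 kHz.
36.5 kHz > fs/2 = 21.25 kHz, folds to fs − 36.5 kHz = 6 kHz.
80 kHz mod fs = 37.5 kHz.
37.5 kHz > fs/2 = 21.25 kHz, folds to fs − 37.5 kHz = 5 kHz.
103 kHz and 109.5 kHz both map to 18 kHz.

103 kHz, 109.5 kHz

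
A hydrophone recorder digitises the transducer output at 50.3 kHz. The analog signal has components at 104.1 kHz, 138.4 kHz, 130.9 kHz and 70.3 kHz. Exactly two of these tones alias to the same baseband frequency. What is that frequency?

20 kHz

fs/2 = 25.15 kHz.
104.1 kHz mod fs = 3.5 kHz.
3.5 kHz ≤ fs/2 = 25.15 kHz, appears at 3.5 kHz.
138.4 kHz mod fs = 37.8 kHz.
37.8 kHz > fs/2 = 25.15 kHz, folds to fs − 37.8 kHz = 12.5 kHz.
130.9 kHz mod fs = 30.3 kHz.
30.3 kHz > fs/2 = 25.15 kHz, folds to fs − 30.3 kHz = 20 kHz.
70.3 kHz mod fs = 20 kHz.
20 kHz ≤ fs/2 = 25.15 kHz, appears at 20 kHz.
70.3 kHz and 130.9 kHz both map to 20 kHz.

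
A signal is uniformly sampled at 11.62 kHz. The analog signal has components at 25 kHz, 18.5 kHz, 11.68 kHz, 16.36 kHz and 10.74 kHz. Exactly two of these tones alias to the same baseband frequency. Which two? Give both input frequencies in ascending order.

16.36 kHz, 18.5 kHz

fs/2 = 5.81 kHz.
25 kHz mod fs = 1.76 kHz.
1.76 kHz ≤ fs/2 = 5.81 kHz, appears at 1.76 kHz.
18.5 kHz mod fs = 6.88 kHz.
6.88 kHz > fs/2 = 5.81 kHz, folds to fs − 6.88 kHz = 4.74 kHz.
11.68 kHz mod fs = 0.06 kHz.
0.06 kHz ≤ fs/2 = 5.81 kHz, appears at 0.06 kHz.
16.36 kHz mod fs = 4.74 kHz.
4.74 kHz ≤ fs/2 = 5.81 kHz, appears at 4.74 kHz.
10.74 kHz > fs/2 = 5.81 kHz, folds to fs − 10.74 kHz = 0.88 kHz.
16.36 kHz and 18.5 kHz both map to 4.74 kHz.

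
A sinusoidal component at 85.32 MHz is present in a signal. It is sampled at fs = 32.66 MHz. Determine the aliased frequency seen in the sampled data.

12.66 MHz

85.32 MHz mod fs = 20 MHz.
20 MHz > fs/2 = 16.33 MHz, folds to fs − 20 MHz = 12.66 MHz.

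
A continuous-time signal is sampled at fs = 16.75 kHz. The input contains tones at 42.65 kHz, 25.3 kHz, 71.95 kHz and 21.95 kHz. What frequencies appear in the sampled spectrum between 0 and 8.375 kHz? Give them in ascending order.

4.95 kHz, 5.2 kHz, 7.6 kHz, 8.2 kHz

fs/2 = 8.375 kHz.
42.65 kHz mod fs = 9.15 kHz.
9.15 kHz > fs/2 = 8.375 kHz, folds to fs − 9.15 kHz = 7.6 kHz.
25.3 kHz mod fs = 8.55 kHz.
8.55 kHz > fs/2 = 8.375 kHz, folds to fs − 8.55 kHz = 8.2 kHz.
71.95 kHz mod fs = 4.95 kHz.
4.95 kHz ≤ fs/2 = 8.375 kHz, appears at 4.95 kHz.
21.95 kHz mod fs = 5.2 kHz.
5.2 kHz ≤ fs/2 = 8.375 kHz, appears at 5.2 kHz.
Distinct values: {4.95 kHz, 5.2 kHz, 7.6 kHz, 8.2 kHz}.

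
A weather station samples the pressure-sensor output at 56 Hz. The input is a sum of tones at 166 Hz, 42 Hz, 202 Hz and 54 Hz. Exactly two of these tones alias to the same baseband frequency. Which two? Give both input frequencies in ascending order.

54 Hz, 166 Hz

fs/2 = 28 Hz.
166 Hz mod fs = 54 Hz.
54 Hz > fs/2 = 28 Hz, folds to fs − 54 Hz = 2 Hz.
42 Hz > fs/2 = 28 Hz, folds to fs − 42 Hz = 14 Hz.
202 Hz mod fs = 34 Hz.
34 Hz > fs/2 = 28 Hz, folds to fs − 34 Hz = 22 Hz.
54 Hz > fs/2 = 28 Hz, folds to fs − 54 Hz = 2 Hz.
54 Hz and 166 Hz both map to 2 Hz.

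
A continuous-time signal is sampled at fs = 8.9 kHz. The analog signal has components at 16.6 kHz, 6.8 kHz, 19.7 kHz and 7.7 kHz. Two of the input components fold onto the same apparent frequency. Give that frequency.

fs/2 = 4.45 kHz.
16.6 kHz mod fs = 7.7 kHz.
7.7 kHz > fs/2 = 4.45 kHz, folds to fs − 7.7 kHz = 1.2 kHz.
6.8 kHz > fs/2 = 4.45 kHz, folds to fs − 6.8 kHz = 2.1 kHz.
19.7 kHz mod fs = 1.9 kHz.
1.9 kHz ≤ fs/2 = 4.45 kHz, appears at 1.9 kHz.
7.7 kHz > fs/2 = 4.45 kHz, folds to fs − 7.7 kHz = 1.2 kHz.
7.7 kHz and 16.6 kHz both map to 1.2 kHz.

1.2 kHz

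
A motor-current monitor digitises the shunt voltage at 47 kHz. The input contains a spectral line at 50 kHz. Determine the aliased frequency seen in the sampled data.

50 kHz mod fs = 3 kHz.
3 kHz ≤ fs/2 = 23.5 kHz, appears at 3 kHz.

3 kHz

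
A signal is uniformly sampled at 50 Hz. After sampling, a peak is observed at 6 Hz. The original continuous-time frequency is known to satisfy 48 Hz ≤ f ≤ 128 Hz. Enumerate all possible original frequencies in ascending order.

Frequencies that alias to 6 Hz are k·fs ± 6 Hz for integer k ≥ 0.
k=0: 6 Hz.
k=1: 44 Hz, 56 Hz.
k=2: 94 Hz, 106 Hz.
k=3: 144 Hz, 156 Hz.
Within [48 Hz, 128 Hz]: 56 Hz, 94 Hz, 106 Hz.

56 Hz, 94 Hz, 106 Hz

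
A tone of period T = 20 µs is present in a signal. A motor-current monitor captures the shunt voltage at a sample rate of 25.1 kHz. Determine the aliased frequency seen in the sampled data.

0.2 kHz

T = 20 µs → f = 1/T = 50 kHz.
50 kHz mod fs = 24.9 kHz.
24.9 kHz > fs/2 = 12.55 kHz, folds to fs − 24.9 kHz = 0.2 kHz.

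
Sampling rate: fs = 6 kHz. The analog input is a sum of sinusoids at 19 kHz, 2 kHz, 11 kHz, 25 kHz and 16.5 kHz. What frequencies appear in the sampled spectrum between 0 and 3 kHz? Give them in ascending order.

fs/2 = 3 kHz.
19 kHz mod fs = 1 kHz.
1 kHz ≤ fs/2 = 3 kHz, appears at 1 kHz.
2 kHz ≤ fs/2 = 3 kHz, passes unchanged.
11 kHz mod fs = 5 kHz.
5 kHz > fs/2 = 3 kHz, folds to fs − 5 kHz = 1 kHz.
25 kHz mod fs = 1 kHz.
1 kHz ≤ fs/2 = 3 kHz, appears at 1 kHz.
16.5 kHz mod fs = 4.5 kHz.
4.5 kHz > fs/2 = 3 kHz, folds to fs − 4.5 kHz = 1.5 kHz.
Distinct values: {1 kHz, 1.5 kHz, 2 kHz}.

1 kHz, 1.5 kHz, 2 kHz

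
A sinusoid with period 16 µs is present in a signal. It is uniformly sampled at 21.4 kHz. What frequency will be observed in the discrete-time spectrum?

1.7 kHz

T = 16 µs → f = 1/T = 62.5 kHz.
62.5 kHz mod fs = 19.7 kHz.
19.7 kHz > fs/2 = 10.7 kHz, folds to fs − 19.7 kHz = 1.7 kHz.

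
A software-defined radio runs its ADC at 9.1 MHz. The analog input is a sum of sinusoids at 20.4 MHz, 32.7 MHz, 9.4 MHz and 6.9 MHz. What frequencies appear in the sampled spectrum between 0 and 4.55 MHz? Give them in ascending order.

fs/2 = 4.55 MHz.
20.4 MHz mod fs = 2.2 MHz.
2.2 MHz ≤ fs/2 = 4.55 MHz, appears at 2.2 MHz.
32.7 MHz mod fs = 5.4 MHz.
5.4 MHz > fs/2 = 4.55 MHz, folds to fs − 5.4 MHz = 3.7 MHz.
9.4 MHz mod fs = 0.3 MHz.
0.3 MHz ≤ fs/2 = 4.55 MHz, appears at 0.3 MHz.
6.9 MHz > fs/2 = 4.55 MHz, folds to fs − 6.9 MHz = 2.2 MHz.
Distinct values: {0.3 MHz, 2.2 MHz, 3.7 MHz}.

0.3 MHz, 2.2 MHz, 3.7 MHz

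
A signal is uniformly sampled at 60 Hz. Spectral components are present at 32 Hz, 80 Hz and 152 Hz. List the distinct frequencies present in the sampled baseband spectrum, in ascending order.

fs/2 = 30 Hz.
32 Hz > fs/2 = 30 Hz, folds to fs − 32 Hz = 28 Hz.
80 Hz mod fs = 20 Hz.
20 Hz ≤ fs/2 = 30 Hz, appears at 20 Hz.
152 Hz mod fs = 32 Hz.
32 Hz > fs/2 = 30 Hz, folds to fs − 32 Hz = 28 Hz.
Distinct values: {20 Hz, 28 Hz}.

20 Hz, 28 Hz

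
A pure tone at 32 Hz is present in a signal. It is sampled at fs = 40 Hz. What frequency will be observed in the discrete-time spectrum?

32 Hz > fs/2 = 20 Hz, folds to fs − 32 Hz = 8 Hz.

8 Hz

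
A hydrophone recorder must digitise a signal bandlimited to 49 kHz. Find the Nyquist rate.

98 kHz

Nyquist rate = 2 × 49 kHz = 98 kHz.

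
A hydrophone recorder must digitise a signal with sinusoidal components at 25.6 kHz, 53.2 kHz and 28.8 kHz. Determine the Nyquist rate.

Highest-frequency component: 53.2 kHz.
Nyquist rate = 2 × 53.2 kHz = 106.4 kHz.

106.4 kHz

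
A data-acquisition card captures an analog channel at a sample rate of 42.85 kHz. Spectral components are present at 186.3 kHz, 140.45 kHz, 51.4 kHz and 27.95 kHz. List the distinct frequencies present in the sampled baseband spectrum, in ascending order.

fs/2 = 21.425 kHz.
186.3 kHz mod fs = 14.9 kHz.
14.9 kHz ≤ fs/2 = 21.425 kHz, appears at 14.9 kHz.
140.45 kHz mod fs = 11.9 kHz.
11.9 kHz ≤ fs/2 = 21.425 kHz, appears at 11.9 kHz.
51.4 kHz mod fs = 8.55 kHz.
8.55 kHz ≤ fs/2 = 21.425 kHz, appears at 8.55 kHz.
27.95 kHz > fs/2 = 21.425 kHz, folds to fs − 27.95 kHz = 14.9 kHz.
Distinct values: {8.55 kHz, 11.9 kHz, 14.9 kHz}.

8.55 kHz, 11.9 kHz, 14.9 kHz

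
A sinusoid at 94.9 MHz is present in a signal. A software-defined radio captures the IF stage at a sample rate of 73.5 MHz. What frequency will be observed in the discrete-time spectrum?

21.4 MHz

94.9 MHz mod fs = 21.4 MHz.
21.4 MHz ≤ fs/2 = 36.75 MHz, appears at 21.4 MHz.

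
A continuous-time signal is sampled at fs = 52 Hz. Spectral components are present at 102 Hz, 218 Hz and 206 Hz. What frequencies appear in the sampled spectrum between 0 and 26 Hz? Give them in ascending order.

2 Hz, 10 Hz

fs/2 = 26 Hz.
102 Hz mod fs = 50 Hz.
50 Hz > fs/2 = 26 Hz, folds to fs − 50 Hz = 2 Hz.
218 Hz mod fs = 10 Hz.
10 Hz ≤ fs/2 = 26 Hz, appears at 10 Hz.
206 Hz mod fs = 50 Hz.
50 Hz > fs/2 = 26 Hz, folds to fs − 50 Hz = 2 Hz.
Distinct values: {2 Hz, 10 Hz}.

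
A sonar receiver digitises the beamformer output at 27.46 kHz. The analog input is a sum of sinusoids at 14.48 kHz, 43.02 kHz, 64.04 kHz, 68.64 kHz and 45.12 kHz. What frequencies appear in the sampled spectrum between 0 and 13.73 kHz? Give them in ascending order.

9.12 kHz, 9.8 kHz, 11.9 kHz, 12.98 kHz, 13.72 kHz

fs/2 = 13.73 kHz.
14.48 kHz > fs/2 = 13.73 kHz, folds to fs − 14.48 kHz = 12.98 kHz.
43.02 kHz mod fs = 15.56 kHz.
15.56 kHz > fs/2 = 13.73 kHz, folds to fs − 15.56 kHz = 11.9 kHz.
64.04 kHz mod fs = 9.12 kHz.
9.12 kHz ≤ fs/2 = 13.73 kHz, appears at 9.12 kHz.
68.64 kHz mod fs = 13.72 kHz.
13.72 kHz ≤ fs/2 = 13.73 kHz, appears at 13.72 kHz.
45.12 kHz mod fs = 17.66 kHz.
17.66 kHz > fs/2 = 13.73 kHz, folds to fs − 17.66 kHz = 9.8 kHz.
Distinct values: {9.12 kHz, 9.8 kHz, 11.9 kHz, 12.98 kHz, 13.72 kHz}.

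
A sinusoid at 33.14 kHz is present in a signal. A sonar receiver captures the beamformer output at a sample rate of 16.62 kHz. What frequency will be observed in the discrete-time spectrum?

33.14 kHz mod fs = 16.52 kHz.
16.52 kHz > fs/2 = 8.31 kHz, folds to fs − 16.52 kHz = 0.1 kHz.

0.1 kHz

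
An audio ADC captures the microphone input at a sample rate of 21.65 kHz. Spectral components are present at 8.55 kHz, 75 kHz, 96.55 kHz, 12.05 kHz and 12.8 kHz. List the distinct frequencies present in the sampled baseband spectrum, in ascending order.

fs/2 = 10.825 kHz.
8.55 kHz ≤ fs/2 = 10.825 kHz, passes unchanged.
75 kHz mod fs = 10.05 kHz.
10.05 kHz ≤ fs/2 = 10.825 kHz, appears at 10.05 kHz.
96.55 kHz mod fs = 9.95 kHz.
9.95 kHz ≤ fs/2 = 10.825 kHz, appears at 9.95 kHz.
12.05 kHz > fs/2 = 10.825 kHz, folds to fs − 12.05 kHz = 9.6 kHz.
12.8 kHz > fs/2 = 10.825 kHz, folds to fs − 12.8 kHz = 8.85 kHz.
Distinct values: {8.55 kHz, 8.85 kHz, 9.6 kHz, 9.95 kHz, 10.05 kHz}.

8.55 kHz, 8.85 kHz, 9.6 kHz, 9.95 kHz, 10.05 kHz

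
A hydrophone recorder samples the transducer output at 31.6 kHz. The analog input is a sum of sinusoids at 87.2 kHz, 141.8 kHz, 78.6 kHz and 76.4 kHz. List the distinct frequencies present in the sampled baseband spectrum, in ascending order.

7.6 kHz, 13.2 kHz, 15.4 kHz

fs/2 = 15.8 kHz.
87.2 kHz mod fs = 24 kHz.
24 kHz > fs/2 = 15.8 kHz, folds to fs − 24 kHz = 7.6 kHz.
141.8 kHz mod fs = 15.4 kHz.
15.4 kHz ≤ fs/2 = 15.8 kHz, appears at 15.4 kHz.
78.6 kHz mod fs = 15.4 kHz.
15.4 kHz ≤ fs/2 = 15.8 kHz, appears at 15.4 kHz.
76.4 kHz mod fs = 13.2 kHz.
13.2 kHz ≤ fs/2 = 15.8 kHz, appears at 13.2 kHz.
Distinct values: {7.6 kHz, 13.2 kHz, 15.4 kHz}.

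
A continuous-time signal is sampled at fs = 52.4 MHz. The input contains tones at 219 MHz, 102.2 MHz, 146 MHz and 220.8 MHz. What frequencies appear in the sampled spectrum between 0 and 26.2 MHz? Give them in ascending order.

fs/2 = 26.2 MHz.
219 MHz mod fs = 9.4 MHz.
9.4 MHz ≤ fs/2 = 26.2 MHz, appears at 9.4 MHz.
102.2 MHz mod fs = 49.8 MHz.
49.8 MHz > fs/2 = 26.2 MHz, folds to fs − 49.8 MHz = 2.6 MHz.
146 MHz mod fs = 41.2 MHz.
41.2 MHz > fs/2 = 26.2 MHz, folds to fs − 41.2 MHz = 11.2 MHz.
220.8 MHz mod fs = 11.2 MHz.
11.2 MHz ≤ fs/2 = 26.2 MHz, appears at 11.2 MHz.
Distinct values: {2.6 MHz, 9.4 MHz, 11.2 MHz}.

2.6 MHz, 9.4 MHz, 11.2 MHz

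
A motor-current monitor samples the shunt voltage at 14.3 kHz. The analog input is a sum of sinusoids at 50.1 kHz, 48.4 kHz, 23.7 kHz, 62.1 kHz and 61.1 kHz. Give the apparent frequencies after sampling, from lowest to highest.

3.9 kHz, 4.9 kHz, 5.5 kHz, 7.1 kHz

fs/2 = 7.15 kHz.
50.1 kHz mod fs = 7.2 kHz.
7.2 kHz > fs/2 = 7.15 kHz, folds to fs − 7.2 kHz = 7.1 kHz.
48.4 kHz mod fs = 5.5 kHz.
5.5 kHz ≤ fs/2 = 7.15 kHz, appears at 5.5 kHz.
23.7 kHz mod fs = 9.4 kHz.
9.4 kHz > fs/2 = 7.15 kHz, folds to fs − 9.4 kHz = 4.9 kHz.
62.1 kHz mod fs = 4.9 kHz.
4.9 kHz ≤ fs/2 = 7.15 kHz, appears at 4.9 kHz.
61.1 kHz mod fs = 3.9 kHz.
3.9 kHz ≤ fs/2 = 7.15 kHz, appears at 3.9 kHz.
Distinct values: {3.9 kHz, 4.9 kHz, 5.5 kHz, 7.1 kHz}.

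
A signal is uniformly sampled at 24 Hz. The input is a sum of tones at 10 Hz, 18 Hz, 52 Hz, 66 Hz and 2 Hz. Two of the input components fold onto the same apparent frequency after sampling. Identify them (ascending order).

fs/2 = 12 Hz.
10 Hz ≤ fs/2 = 12 Hz, passes unchanged.
18 Hz > fs/2 = 12 Hz, folds to fs − 18 Hz = 6 Hz.
52 Hz mod fs = 4 Hz.
4 Hz ≤ fs/2 = 12 Hz, appears at 4 Hz.
66 Hz mod fs = 18 Hz.
18 Hz > fs/2 = 12 Hz, folds to fs − 18 Hz = 6 Hz.
2 Hz ≤ fs/2 = 12 Hz, passes unchanged.
18 Hz and 66 Hz both map to 6 Hz.

18 Hz, 66 Hz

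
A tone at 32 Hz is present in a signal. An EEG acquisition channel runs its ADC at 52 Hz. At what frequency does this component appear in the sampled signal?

32 Hz > fs/2 = 26 Hz, folds to fs − 32 Hz = 20 Hz.

20 Hz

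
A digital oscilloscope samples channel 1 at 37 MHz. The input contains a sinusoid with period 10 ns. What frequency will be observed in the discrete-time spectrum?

T = 10 ns → f = 1/T = 100 MHz.
100 MHz mod fs = 26 MHz.
26 MHz > fs/2 = 18.5 MHz, folds to fs − 26 MHz = 11 MHz.

11 MHz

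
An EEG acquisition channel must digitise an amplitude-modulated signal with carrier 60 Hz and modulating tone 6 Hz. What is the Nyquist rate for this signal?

AM sidebands sit at fc ± fm = 54 Hz and 66 Hz.
Highest-frequency component: 66 Hz.
Nyquist rate = 2 × 66 Hz = 132 Hz.

132 Hz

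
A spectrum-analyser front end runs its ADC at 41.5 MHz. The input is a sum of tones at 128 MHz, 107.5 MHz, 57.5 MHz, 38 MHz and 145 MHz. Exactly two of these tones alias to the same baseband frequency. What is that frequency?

fs/2 = 20.75 MHz.
128 MHz mod fs = 3.5 MHz.
3.5 MHz ≤ fs/2 = 20.75 MHz, appears at 3.5 MHz.
107.5 MHz mod fs = 24.5 MHz.
24.5 MHz > fs/2 = 20.75 MHz, folds to fs − 24.5 MHz = 17 MHz.
57.5 MHz mod fs = 16 MHz.
16 MHz ≤ fs/2 = 20.75 MHz, appears at 16 MHz.
38 MHz > fs/2 = 20.75 MHz, folds to fs − 38 MHz = 3.5 MHz.
145 MHz mod fs = 20.5 MHz.
20.5 MHz ≤ fs/2 = 20.75 MHz, appears at 20.5 MHz.
38 MHz and 128 MHz both map to 3.5 MHz.

3.5 MHz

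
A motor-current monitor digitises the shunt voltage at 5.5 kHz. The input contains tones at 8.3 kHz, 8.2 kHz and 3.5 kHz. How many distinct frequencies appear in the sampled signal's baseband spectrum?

2

fs/2 = 2.75 kHz.
8.3 kHz mod fs = 2.8 kHz.
2.8 kHz > fs/2 = 2.75 kHz, folds to fs − 2.8 kHz = 2.7 kHz.
8.2 kHz mod fs = 2.7 kHz.
2.7 kHz ≤ fs/2 = 2.75 kHz, appears at 2.7 kHz.
3.5 kHz > fs/2 = 2.75 kHz, folds to fs − 3.5 kHz = 2 kHz.
Distinct values: {2 kHz, 2.7 kHz} → 2.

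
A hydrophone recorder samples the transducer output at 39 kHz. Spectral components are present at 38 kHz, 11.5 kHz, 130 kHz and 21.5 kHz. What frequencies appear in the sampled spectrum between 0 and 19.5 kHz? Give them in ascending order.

fs/2 = 19.5 kHz.
38 kHz > fs/2 = 19.5 kHz, folds to fs − 38 kHz = 1 kHz.
11.5 kHz ≤ fs/2 = 19.5 kHz, passes unchanged.
130 kHz mod fs = 13 kHz.
13 kHz ≤ fs/2 = 19.5 kHz, appears at 13 kHz.
21.5 kHz > fs/2 = 19.5 kHz, folds to fs − 21.5 kHz = 17.5 kHz.
Distinct values: {1 kHz, 11.5 kHz, 13 kHz, 17.5 kHz}.

1 kHz, 11.5 kHz, 13 kHz, 17.5 kHz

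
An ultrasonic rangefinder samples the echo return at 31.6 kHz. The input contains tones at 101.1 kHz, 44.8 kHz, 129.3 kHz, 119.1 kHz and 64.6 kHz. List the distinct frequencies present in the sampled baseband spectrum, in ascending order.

fs/2 = 15.8 kHz.
101.1 kHz mod fs = 6.3 kHz.
6.3 kHz ≤ fs/2 = 15.8 kHz, appears at 6.3 kHz.
44.8 kHz mod fs = 13.2 kHz.
13.2 kHz ≤ fs/2 = 15.8 kHz, appears at 13.2 kHz.
129.3 kHz mod fs = 2.9 kHz.
2.9 kHz ≤ fs/2 = 15.8 kHz, appears at 2.9 kHz.
119.1 kHz mod fs = 24.3 kHz.
24.3 kHz > fs/2 = 15.8 kHz, folds to fs − 24.3 kHz = 7.3 kHz.
64.6 kHz mod fs = 1.4 kHz.
1.4 kHz ≤ fs/2 = 15.8 kHz, appears at 1.4 kHz.
Distinct values: {1.4 kHz, 2.9 kHz, 6.3 kHz, 7.3 kHz, 13.2 kHz}.

1.4 kHz, 2.9 kHz, 6.3 kHz, 7.3 kHz, 13.2 kHz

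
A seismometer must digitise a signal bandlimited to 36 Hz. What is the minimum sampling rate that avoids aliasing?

72 Hz

Nyquist rate = 2 × 36 Hz = 72 Hz.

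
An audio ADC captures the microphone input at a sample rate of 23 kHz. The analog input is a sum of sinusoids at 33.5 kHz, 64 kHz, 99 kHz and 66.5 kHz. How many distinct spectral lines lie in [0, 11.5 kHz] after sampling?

4

fs/2 = 11.5 kHz.
33.5 kHz mod fs = 10.5 kHz.
10.5 kHz ≤ fs/2 = 11.5 kHz, appears at 10.5 kHz.
64 kHz mod fs = 18 kHz.
18 kHz > fs/2 = 11.5 kHz, folds to fs − 18 kHz = 5 kHz.
99 kHz mod fs = 7 kHz.
7 kHz ≤ fs/2 = 11.5 kHz, appears at 7 kHz.
66.5 kHz mod fs = 20.5 kHz.
20.5 kHz > fs/2 = 11.5 kHz, folds to fs − 20.5 kHz = 2.5 kHz.
Distinct values: {2.5 kHz, 5 kHz, 7 kHz, 10.5 kHz} → 4.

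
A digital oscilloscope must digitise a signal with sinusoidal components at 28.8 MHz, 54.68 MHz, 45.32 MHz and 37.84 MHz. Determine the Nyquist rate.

Highest-frequency component: 54.68 MHz.
Nyquist rate = 2 × 54.68 MHz = 109.36 MHz.

109.36 MHz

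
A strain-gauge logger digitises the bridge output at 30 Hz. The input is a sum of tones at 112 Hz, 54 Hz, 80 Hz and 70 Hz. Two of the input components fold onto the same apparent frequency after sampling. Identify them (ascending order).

fs/2 = 15 Hz.
112 Hz mod fs = 22 Hz.
22 Hz > fs/2 = 15 Hz, folds to fs − 22 Hz = 8 Hz.
54 Hz mod fs = 24 Hz.
24 Hz > fs/2 = 15 Hz, folds to fs − 24 Hz = 6 Hz.
80 Hz mod fs = 20 Hz.
20 Hz > fs/2 = 15 Hz, folds to fs − 20 Hz = 10 Hz.
70 Hz mod fs = 10 Hz.
10 Hz ≤ fs/2 = 15 Hz, appears at 10 Hz.
70 Hz and 80 Hz both map to 10 Hz.

70 Hz, 80 Hz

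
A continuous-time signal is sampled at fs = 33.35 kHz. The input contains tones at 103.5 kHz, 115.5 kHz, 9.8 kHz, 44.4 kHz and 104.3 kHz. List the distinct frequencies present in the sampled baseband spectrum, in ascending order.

fs/2 = 16.675 kHz.
103.5 kHz mod fs = 3.45 kHz.
3.45 kHz ≤ fs/2 = 16.675 kHz, appears at 3.45 kHz.
115.5 kHz mod fs = 15.45 kHz.
15.45 kHz ≤ fs/2 = 16.675 kHz, appears at 15.45 kHz.
9.8 kHz ≤ fs/2 = 16.675 kHz, passes unchanged.
44.4 kHz mod fs = 11.05 kHz.
11.05 kHz ≤ fs/2 = 16.675 kHz, appears at 11.05 kHz.
104.3 kHz mod fs = 4.25 kHz.
4.25 kHz ≤ fs/2 = 16.675 kHz, appears at 4.25 kHz.
Distinct values: {3.45 kHz, 4.25 kHz, 9.8 kHz, 11.05 kHz, 15.45 kHz}.

3.45 kHz, 4.25 kHz, 9.8 kHz, 11.05 kHz, 15.45 kHz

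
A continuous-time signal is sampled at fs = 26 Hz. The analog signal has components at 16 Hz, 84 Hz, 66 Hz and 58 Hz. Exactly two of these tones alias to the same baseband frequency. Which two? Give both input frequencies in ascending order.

fs/2 = 13 Hz.
16 Hz > fs/2 = 13 Hz, folds to fs − 16 Hz = 10 Hz.
84 Hz mod fs = 6 Hz.
6 Hz ≤ fs/2 = 13 Hz, appears at 6 Hz.
66 Hz mod fs = 14 Hz.
14 Hz > fs/2 = 13 Hz, folds to fs − 14 Hz = 12 Hz.
58 Hz mod fs = 6 Hz.
6 Hz ≤ fs/2 = 13 Hz, appears at 6 Hz.
58 Hz and 84 Hz both map to 6 Hz.

58 Hz, 84 Hz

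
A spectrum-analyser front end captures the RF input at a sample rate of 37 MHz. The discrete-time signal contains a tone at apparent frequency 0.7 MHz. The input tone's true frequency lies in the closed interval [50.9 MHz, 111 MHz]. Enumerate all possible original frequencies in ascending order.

Frequencies that alias to 0.7 MHz are k·fs ± 0.7 MHz for integer k ≥ 0.
k=0: 0.7 MHz.
k=1: 36.3 MHz, 37.7 MHz.
k=2: 73.3 MHz, 74.7 MHz.
k=3: 110.3 MHz, 111.7 MHz.
k=4: 147.3 MHz, 148.7 MHz.
Within [50.9 MHz, 111 MHz]: 73.3 MHz, 74.7 MHz, 110.3 MHz.

73.3 MHz, 74.7 MHz, 110.3 MHz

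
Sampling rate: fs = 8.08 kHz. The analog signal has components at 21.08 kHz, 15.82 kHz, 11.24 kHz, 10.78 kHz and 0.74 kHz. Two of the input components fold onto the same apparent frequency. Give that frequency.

fs/2 = 4.04 kHz.
21.08 kHz mod fs = 4.92 kHz.
4.92 kHz > fs/2 = 4.04 kHz, folds to fs − 4.92 kHz = 3.16 kHz.
15.82 kHz mod fs = 7.74 kHz.
7.74 kHz > fs/2 = 4.04 kHz, folds to fs − 7.74 kHz = 0.34 kHz.
11.24 kHz mod fs = 3.16 kHz.
3.16 kHz ≤ fs/2 = 4.04 kHz, appears at 3.16 kHz.
10.78 kHz mod fs = 2.7 kHz.
2.7 kHz ≤ fs/2 = 4.04 kHz, appears at 2.7 kHz.
0.74 kHz ≤ fs/2 = 4.04 kHz, passes unchanged.
11.24 kHz and 21.08 kHz both map to 3.16 kHz.

3.16 kHz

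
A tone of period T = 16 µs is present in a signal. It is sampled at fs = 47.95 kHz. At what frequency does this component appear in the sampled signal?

T = 16 µs → f = 1/T = 62.5 kHz.
62.5 kHz mod fs = 14.55 kHz.
14.55 kHz ≤ fs/2 = 23.975 kHz, appears at 14.55 kHz.

14.55 kHz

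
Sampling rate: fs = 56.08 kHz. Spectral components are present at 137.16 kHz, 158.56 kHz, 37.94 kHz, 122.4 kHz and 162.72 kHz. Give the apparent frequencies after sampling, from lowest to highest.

5.52 kHz, 9.68 kHz, 10.24 kHz, 18.14 kHz, 25 kHz

fs/2 = 28.04 kHz.
137.16 kHz mod fs = 25 kHz.
25 kHz ≤ fs/2 = 28.04 kHz, appears at 25 kHz.
158.56 kHz mod fs = 46.4 kHz.
46.4 kHz > fs/2 = 28.04 kHz, folds to fs − 46.4 kHz = 9.68 kHz.
37.94 kHz > fs/2 = 28.04 kHz, folds to fs − 37.94 kHz = 18.14 kHz.
122.4 kHz mod fs = 10.24 kHz.
10.24 kHz ≤ fs/2 = 28.04 kHz, appears at 10.24 kHz.
162.72 kHz mod fs = 50.56 kHz.
50.56 kHz > fs/2 = 28.04 kHz, folds to fs − 50.56 kHz = 5.52 kHz.
Distinct values: {5.52 kHz, 9.68 kHz, 10.24 kHz, 18.14 kHz, 25 kHz}.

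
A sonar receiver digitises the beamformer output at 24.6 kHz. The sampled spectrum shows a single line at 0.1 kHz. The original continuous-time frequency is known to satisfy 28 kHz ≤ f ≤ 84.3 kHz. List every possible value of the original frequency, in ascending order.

Frequencies that alias to 0.1 kHz are k·fs ± 0.1 kHz for integer k ≥ 0.
k=0: 0.1 kHz.
k=1: 24.5 kHz, 24.7 kHz.
k=2: 49.1 kHz, 49.3 kHz.
k=3: 73.7 kHz, 73.9 kHz.
k=4: 98.3 kHz, 98.5 kHz.
Within [28 kHz, 84.3 kHz]: 49.1 kHz, 49.3 kHz, 73.7 kHz, 73.9 kHz.

49.1 kHz, 49.3 kHz, 73.7 kHz, 73.9 kHz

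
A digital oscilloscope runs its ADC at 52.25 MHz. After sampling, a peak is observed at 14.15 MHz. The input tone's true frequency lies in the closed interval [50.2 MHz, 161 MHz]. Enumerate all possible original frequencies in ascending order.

Frequencies that alias to 14.15 MHz are k·fs ± 14.15 MHz for integer k ≥ 0.
k=0: 14.15 MHz.
k=1: 38.1 MHz, 66.4 MHz.
k=2: 90.35 MHz, 118.65 MHz.
k=3: 142.6 MHz, 170.9 MHz.
k=4: 194.85 MHz, 223.15 MHz.
Within [50.2 MHz, 161 MHz]: 66.4 MHz, 90.35 MHz, 118.65 MHz, 142.6 MHz.

66.4 MHz, 90.35 MHz, 118.65 MHz, 142.6 MHz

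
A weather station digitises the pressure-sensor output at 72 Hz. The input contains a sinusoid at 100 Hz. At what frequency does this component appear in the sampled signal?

28 Hz

100 Hz mod fs = 28 Hz.
28 Hz ≤ fs/2 = 36 Hz, appears at 28 Hz.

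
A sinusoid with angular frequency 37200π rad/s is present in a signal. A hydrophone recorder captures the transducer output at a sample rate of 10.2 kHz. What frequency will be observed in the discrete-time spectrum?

ω = 37200π rad/s → f = ω/(2π) = 18600 Hz = 18.6 kHz.
18.6 kHz mod fs = 8.4 kHz.
8.4 kHz > fs/2 = 5.1 kHz, folds to fs − 8.4 kHz = 1.8 kHz.

1.8 kHz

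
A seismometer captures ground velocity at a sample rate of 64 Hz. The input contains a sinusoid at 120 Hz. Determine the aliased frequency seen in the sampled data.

8 Hz

120 Hz mod fs = 56 Hz.
56 Hz > fs/2 = 32 Hz, folds to fs − 56 Hz = 8 Hz.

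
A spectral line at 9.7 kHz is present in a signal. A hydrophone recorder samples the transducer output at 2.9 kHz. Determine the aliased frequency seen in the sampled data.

9.7 kHz mod fs = 1 kHz.
1 kHz ≤ fs/2 = 1.45 kHz, appears at 1 kHz.

1 kHz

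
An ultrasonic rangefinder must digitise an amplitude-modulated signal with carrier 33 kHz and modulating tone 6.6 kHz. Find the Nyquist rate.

79.2 kHz

AM sidebands sit at fc ± fm = 26.4 kHz and 39.6 kHz.
Highest-frequency component: 39.6 kHz.
Nyquist rate = 2 × 39.6 kHz = 79.2 kHz.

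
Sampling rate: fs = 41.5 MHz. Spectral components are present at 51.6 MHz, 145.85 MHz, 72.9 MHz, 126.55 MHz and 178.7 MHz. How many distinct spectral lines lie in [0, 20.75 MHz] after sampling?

4

fs/2 = 20.75 MHz.
51.6 MHz mod fs = 10.1 MHz.
10.1 MHz ≤ fs/2 = 20.75 MHz, appears at 10.1 MHz.
145.85 MHz mod fs = 21.35 MHz.
21.35 MHz > fs/2 = 20.75 MHz, folds to fs − 21.35 MHz = 20.15 MHz.
72.9 MHz mod fs = 31.4 MHz.
31.4 MHz > fs/2 = 20.75 MHz, folds to fs − 31.4 MHz = 10.1 MHz.
126.55 MHz mod fs = 2.05 MHz.
2.05 MHz ≤ fs/2 = 20.75 MHz, appears at 2.05 MHz.
178.7 MHz mod fs = 12.7 MHz.
12.7 MHz ≤ fs/2 = 20.75 MHz, appears at 12.7 MHz.
Distinct values: {2.05 MHz, 10.1 MHz, 12.7 MHz, 20.15 MHz} → 4.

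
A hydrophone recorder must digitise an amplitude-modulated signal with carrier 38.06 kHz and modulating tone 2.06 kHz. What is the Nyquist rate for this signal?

80.24 kHz

AM sidebands sit at fc ± fm = 36 kHz and 40.12 kHz.
Highest-frequency component: 40.12 kHz.
Nyquist rate = 2 × 40.12 kHz = 80.24 kHz.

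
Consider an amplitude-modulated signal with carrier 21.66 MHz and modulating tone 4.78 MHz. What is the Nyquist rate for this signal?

AM sidebands sit at fc ± fm = 16.88 MHz and 26.44 MHz.
Highest-frequency component: 26.44 MHz.
Nyquist rate = 2 × 26.44 MHz = 52.88 MHz.

52.88 MHz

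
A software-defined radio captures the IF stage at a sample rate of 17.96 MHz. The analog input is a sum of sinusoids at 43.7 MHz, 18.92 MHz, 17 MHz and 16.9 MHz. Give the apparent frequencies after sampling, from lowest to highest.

0.96 MHz, 1.06 MHz, 7.78 MHz

fs/2 = 8.98 MHz.
43.7 MHz mod fs = 7.78 MHz.
7.78 MHz ≤ fs/2 = 8.98 MHz, appears at 7.78 MHz.
18.92 MHz mod fs = 0.96 MHz.
0.96 MHz ≤ fs/2 = 8.98 MHz, appears at 0.96 MHz.
17 MHz > fs/2 = 8.98 MHz, folds to fs − 17 MHz = 0.96 MHz.
16.9 MHz > fs/2 = 8.98 MHz, folds to fs − 16.9 MHz = 1.06 MHz.
Distinct values: {0.96 MHz, 1.06 MHz, 7.78 MHz}.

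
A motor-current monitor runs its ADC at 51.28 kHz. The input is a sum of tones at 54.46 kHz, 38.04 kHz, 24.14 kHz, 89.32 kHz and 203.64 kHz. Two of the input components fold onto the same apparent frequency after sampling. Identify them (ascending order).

fs/2 = 25.64 kHz.
54.46 kHz mod fs = 3.18 kHz.
3.18 kHz ≤ fs/2 = 25.64 kHz, appears at 3.18 kHz.
38.04 kHz > fs/2 = 25.64 kHz, folds to fs − 38.04 kHz = 13.24 kHz.
24.14 kHz ≤ fs/2 = 25.64 kHz, passes unchanged.
89.32 kHz mod fs = 38.04 kHz.
38.04 kHz > fs/2 = 25.64 kHz, folds to fs − 38.04 kHz = 13.24 kHz.
203.64 kHz mod fs = 49.8 kHz.
49.8 kHz > fs/2 = 25.64 kHz, folds to fs − 49.8 kHz = 1.48 kHz.
38.04 kHz and 89.32 kHz both map to 13.24 kHz.

38.04 kHz, 89.32 kHz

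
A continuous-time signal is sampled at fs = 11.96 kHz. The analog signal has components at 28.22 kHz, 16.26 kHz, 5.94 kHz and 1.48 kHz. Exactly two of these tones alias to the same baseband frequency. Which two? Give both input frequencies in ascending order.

fs/2 = 5.98 kHz.
28.22 kHz mod fs = 4.3 kHz.
4.3 kHz ≤ fs/2 = 5.98 kHz, appears at 4.3 kHz.
16.26 kHz mod fs = 4.3 kHz.
4.3 kHz ≤ fs/2 = 5.98 kHz, appears at 4.3 kHz.
5.94 kHz ≤ fs/2 = 5.98 kHz, passes unchanged.
1.48 kHz ≤ fs/2 = 5.98 kHz, passes unchanged.
16.26 kHz and 28.22 kHz both map to 4.3 kHz.

16.26 kHz, 28.22 kHz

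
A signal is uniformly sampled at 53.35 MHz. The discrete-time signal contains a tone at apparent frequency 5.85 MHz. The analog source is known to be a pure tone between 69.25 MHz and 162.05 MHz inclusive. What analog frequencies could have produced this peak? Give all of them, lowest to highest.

100.85 MHz, 112.55 MHz, 154.2 MHz

Frequencies that alias to 5.85 MHz are k·fs ± 5.85 MHz for integer k ≥ 0.
k=0: 5.85 MHz.
k=1: 47.5 MHz, 59.2 MHz.
k=2: 100.85 MHz, 112.55 MHz.
k=3: 154.2 MHz, 165.9 MHz.
k=4: 207.55 MHz, 219.25 MHz.
Within [69.25 MHz, 162.05 MHz]: 100.85 MHz, 112.55 MHz, 154.2 MHz.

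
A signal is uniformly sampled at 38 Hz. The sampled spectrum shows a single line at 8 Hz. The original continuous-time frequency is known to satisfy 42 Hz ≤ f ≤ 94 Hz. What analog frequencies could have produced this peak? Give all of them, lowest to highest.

46 Hz, 68 Hz, 84 Hz

Frequencies that alias to 8 Hz are k·fs ± 8 Hz for integer k ≥ 0.
k=0: 8 Hz.
k=1: 30 Hz, 46 Hz.
k=2: 68 Hz, 84 Hz.
k=3: 106 Hz, 122 Hz.
Within [42 Hz, 94 Hz]: 46 Hz, 68 Hz, 84 Hz.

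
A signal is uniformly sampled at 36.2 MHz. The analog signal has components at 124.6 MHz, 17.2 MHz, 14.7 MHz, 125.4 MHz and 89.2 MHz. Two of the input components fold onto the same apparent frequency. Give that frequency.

fs/2 = 18.1 MHz.
124.6 MHz mod fs = 16 MHz.
16 MHz ≤ fs/2 = 18.1 MHz, appears at 16 MHz.
17.2 MHz ≤ fs/2 = 18.1 MHz, passes unchanged.
14.7 MHz ≤ fs/2 = 18.1 MHz, passes unchanged.
125.4 MHz mod fs = 16.8 MHz.
16.8 MHz ≤ fs/2 = 18.1 MHz, appears at 16.8 MHz.
89.2 MHz mod fs = 16.8 MHz.
16.8 MHz ≤ fs/2 = 18.1 MHz, appears at 16.8 MHz.
89.2 MHz and 125.4 MHz both map to 16.8 MHz.

16.8 MHz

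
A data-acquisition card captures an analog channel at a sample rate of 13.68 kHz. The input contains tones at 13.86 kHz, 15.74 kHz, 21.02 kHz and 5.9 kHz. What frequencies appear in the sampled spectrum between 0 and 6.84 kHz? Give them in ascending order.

fs/2 = 6.84 kHz.
13.86 kHz mod fs = 0.18 kHz.
0.18 kHz ≤ fs/2 = 6.84 kHz, appears at 0.18 kHz.
15.74 kHz mod fs = 2.06 kHz.
2.06 kHz ≤ fs/2 = 6.84 kHz, appears at 2.06 kHz.
21.02 kHz mod fs = 7.34 kHz.
7.34 kHz > fs/2 = 6.84 kHz, folds to fs − 7.34 kHz = 6.34 kHz.
5.9 kHz ≤ fs/2 = 6.84 kHz, passes unchanged.
Distinct values: {0.18 kHz, 2.06 kHz, 5.9 kHz, 6.34 kHz}.

0.18 kHz, 2.06 kHz, 5.9 kHz, 6.34 kHz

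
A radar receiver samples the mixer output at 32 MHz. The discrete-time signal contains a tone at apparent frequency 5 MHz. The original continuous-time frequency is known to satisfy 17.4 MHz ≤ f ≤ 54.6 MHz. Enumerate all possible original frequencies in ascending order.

Frequencies that alias to 5 MHz are k·fs ± 5 MHz for integer k ≥ 0.
k=0: 5 MHz.
k=1: 27 MHz, 37 MHz.
k=2: 59 MHz, 69 MHz.
Within [17.4 MHz, 54.6 MHz]: 27 MHz, 37 MHz.

27 MHz, 37 MHz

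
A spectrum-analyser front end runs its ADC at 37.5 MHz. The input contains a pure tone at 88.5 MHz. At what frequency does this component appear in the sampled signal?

88.5 MHz mod fs = 13.5 MHz.
13.5 MHz ≤ fs/2 = 18.75 MHz, appears at 13.5 MHz.

13.5 MHz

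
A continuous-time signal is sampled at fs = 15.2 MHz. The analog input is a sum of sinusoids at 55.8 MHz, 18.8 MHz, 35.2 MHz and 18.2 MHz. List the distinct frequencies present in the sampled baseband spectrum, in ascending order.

fs/2 = 7.6 MHz.
55.8 MHz mod fs = 10.2 MHz.
10.2 MHz > fs/2 = 7.6 MHz, folds to fs − 10.2 MHz = 5 MHz.
18.8 MHz mod fs = 3.6 MHz.
3.6 MHz ≤ fs/2 = 7.6 MHz, appears at 3.6 MHz.
35.2 MHz mod fs = 4.8 MHz.
4.8 MHz ≤ fs/2 = 7.6 MHz, appears at 4.8 MHz.
18.2 MHz mod fs = 3 MHz.
3 MHz ≤ fs/2 = 7.6 MHz, appears at 3 MHz.
Distinct values: {3 MHz, 3.6 MHz, 4.8 MHz, 5 MHz}.

3 MHz, 3.6 MHz, 4.8 MHz, 5 MHz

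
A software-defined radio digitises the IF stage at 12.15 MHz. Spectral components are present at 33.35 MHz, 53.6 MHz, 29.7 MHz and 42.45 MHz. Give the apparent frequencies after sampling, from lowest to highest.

3.1 MHz, 5 MHz, 5.4 MHz, 6 MHz

fs/2 = 6.075 MHz.
33.35 MHz mod fs = 9.05 MHz.
9.05 MHz > fs/2 = 6.075 MHz, folds to fs − 9.05 MHz = 3.1 MHz.
53.6 MHz mod fs = 5 MHz.
5 MHz ≤ fs/2 = 6.075 MHz, appears at 5 MHz.
29.7 MHz mod fs = 5.4 MHz.
5.4 MHz ≤ fs/2 = 6.075 MHz, appears at 5.4 MHz.
42.45 MHz mod fs = 6 MHz.
6 MHz ≤ fs/2 = 6.075 MHz, appears at 6 MHz.
Distinct values: {3.1 MHz, 5 MHz, 5.4 MHz, 6 MHz}.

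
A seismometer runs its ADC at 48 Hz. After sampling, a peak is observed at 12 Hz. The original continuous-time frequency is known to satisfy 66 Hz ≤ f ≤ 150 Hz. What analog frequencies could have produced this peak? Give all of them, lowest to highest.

Frequencies that alias to 12 Hz are k·fs ± 12 Hz for integer k ≥ 0.
k=0: 12 Hz.
k=1: 36 Hz, 60 Hz.
k=2: 84 Hz, 108 Hz.
k=3: 132 Hz, 156 Hz.
k=4: 180 Hz, 204 Hz.
Within [66 Hz, 150 Hz]: 84 Hz, 108 Hz, 132 Hz.

84 Hz, 108 Hz, 132 Hz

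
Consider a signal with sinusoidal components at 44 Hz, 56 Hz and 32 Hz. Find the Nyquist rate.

Highest-frequency component: 56 Hz.
Nyquist rate = 2 × 56 Hz = 112 Hz.

112 Hz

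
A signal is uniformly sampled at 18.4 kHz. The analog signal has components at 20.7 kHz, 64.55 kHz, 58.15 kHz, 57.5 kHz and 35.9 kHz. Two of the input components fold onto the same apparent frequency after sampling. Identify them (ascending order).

20.7 kHz, 57.5 kHz

fs/2 = 9.2 kHz.
20.7 kHz mod fs = 2.3 kHz.
2.3 kHz ≤ fs/2 = 9.2 kHz, appears at 2.3 kHz.
64.55 kHz mod fs = 9.35 kHz.
9.35 kHz > fs/2 = 9.2 kHz, folds to fs − 9.35 kHz = 9.05 kHz.
58.15 kHz mod fs = 2.95 kHz.
2.95 kHz ≤ fs/2 = 9.2 kHz, appears at 2.95 kHz.
57.5 kHz mod fs = 2.3 kHz.
2.3 kHz ≤ fs/2 = 9.2 kHz, appears at 2.3 kHz.
35.9 kHz mod fs = 17.5 kHz.
17.5 kHz > fs/2 = 9.2 kHz, folds to fs − 17.5 kHz = 0.9 kHz.
20.7 kHz and 57.5 kHz both map to 2.3 kHz.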